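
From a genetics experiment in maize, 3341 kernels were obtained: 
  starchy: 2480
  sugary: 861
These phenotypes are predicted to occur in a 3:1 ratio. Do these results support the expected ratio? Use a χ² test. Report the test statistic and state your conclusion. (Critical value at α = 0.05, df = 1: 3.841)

The 3:1 ratio has 4 parts, so with N = 3341 the expected counts are:
  starchy: 3341 × 3/4 = 2505.75
  sugary: 3341 × 1/4 = 835.25
χ² = Σ (O − E)² / E
  starchy: (2480 − 2505.75)² / 2505.75 = 0.2646
  sugary: (861 − 835.25)² / 835.25 = 0.7938
χ² = 0.2646 + 0.7938 = 1.0584 ≈ 1.058
Degrees of freedom = 2 − 1 = 1; critical value at α = 0.05 is 3.841.
Since 1.058 < 3.841, we fail to reject the null hypothesis — the data are consistent with the 3:1 ratio.

1.058; consistent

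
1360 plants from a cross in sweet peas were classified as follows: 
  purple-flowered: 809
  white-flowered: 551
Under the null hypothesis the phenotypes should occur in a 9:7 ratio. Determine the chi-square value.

Under the 9:7 hypothesis (Σ ratio = 16, N = 1360):
  purple-flowered: 1360 × 9/16 = 765
  white-flowered: 1360 × 7/16 = 595
χ² = Σ (O − E)² / E
  purple-flowered: (809 − 765)² / 765 = 2.5307
  white-flowered: (551 − 595)² / 595 = 3.2538
χ² = 2.5307 + 3.2538 = 5.7845 ≈ 5.785

5.785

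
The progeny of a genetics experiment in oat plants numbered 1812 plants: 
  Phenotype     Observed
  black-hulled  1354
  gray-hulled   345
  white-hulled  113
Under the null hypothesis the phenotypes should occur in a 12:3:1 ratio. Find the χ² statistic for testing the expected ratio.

0.100

Under the 12:3:1 hypothesis (Σ ratio = 16, N = 1812):
  black-hulled: 1812 × 12/16 = 1359
  gray-hulled: 1812 × 3/16 = 339.75
  white-hulled: 1812 × 1/16 = 113.25
χ² = Σ (O − E)² / E
  black-hulled: (1354 − 1359)² / 1359 = 0.0184
  gray-hulled: (345 − 339.75)² / 339.75 = 0.0811
  white-hulled: (113 − 113.25)² / 113.25 = 0.0006
χ² = 0.0184 + 0.0811 + 0.0006 = 0.1001 ≈ 0.100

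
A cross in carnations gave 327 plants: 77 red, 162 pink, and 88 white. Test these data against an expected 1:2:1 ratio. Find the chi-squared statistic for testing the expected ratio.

Expected counts for N = 327 under a 1:2:1 ratio (total parts = 4):
  red: 327 × 1/4 = 81.75
  pink: 327 × 2/4 = 163.5
  white: 327 × 1/4 = 81.75
χ² = Σ (O − E)² / E
  red: (77 − 81.75)² / 81.75 = 0.2760
  pink: (162 − 163.5)² / 163.5 = 0.0138
  white: (88 − 81.75)² / 81.75 = 0.4778
χ² = 0.2760 + 0.0138 + 0.4778 = 0.7676 ≈ 0.768

0.768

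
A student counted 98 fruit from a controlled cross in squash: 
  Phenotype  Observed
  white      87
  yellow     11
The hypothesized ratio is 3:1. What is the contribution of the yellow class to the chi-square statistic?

7.439

Total ratio parts = 4. Expected numbers out of 98:
  white: 98 × 3/4 = 73.5
  yellow: 98 × 1/4 = 24.5
Contribution of yellow: (11 − 24.5)² / 24.5 = 7.4388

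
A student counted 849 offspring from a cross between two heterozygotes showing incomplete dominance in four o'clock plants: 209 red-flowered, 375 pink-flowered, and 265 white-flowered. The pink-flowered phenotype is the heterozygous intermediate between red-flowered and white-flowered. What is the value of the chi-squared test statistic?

18.932

With incomplete dominance, a heterozygote × heterozygote cross gives a 1:2:1 phenotypic ratio.
The 1:2:1 ratio has 4 parts, so with N = 849 the expected counts are:
  red-flowered: 849 × 1/4 = 212.25
  pink-flowered: 849 × 2/4 = 424.5
  white-flowered: 849 × 1/4 = 212.25
χ² = Σ (O − E)² / E
  red-flowered: (209 − 212.25)² / 212.25 = 0.0498
  pink-flowered: (375 − 424.5)² / 424.5 = 5.7721
  white-flowered: (265 − 212.25)² / 212.25 = 13.1098
χ² = 0.0498 + 5.7721 + 13.1098 = 18.9317 ≈ 18.932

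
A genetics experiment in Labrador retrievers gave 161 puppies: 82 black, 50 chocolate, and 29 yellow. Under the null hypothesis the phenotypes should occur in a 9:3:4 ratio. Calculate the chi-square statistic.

16.957

The 9:3:4 ratio has 16 parts, so with N = 161 the expected counts are:
  black: 161 × 9/16 = 90.5625
  chocolate: 161 × 3/16 = 30.1875
  yellow: 161 × 4/16 = 40.25
χ² = Σ (O − E)² / E
  black: (82 − 90.5625)² / 90.5625 = 0.8096
  chocolate: (50 − 30.1875)² / 30.1875 = 13.0032
  yellow: (29 − 40.25)² / 40.25 = 3.1444
χ² = 0.8096 + 13.0032 + 3.1444 = 16.9572 ≈ 16.957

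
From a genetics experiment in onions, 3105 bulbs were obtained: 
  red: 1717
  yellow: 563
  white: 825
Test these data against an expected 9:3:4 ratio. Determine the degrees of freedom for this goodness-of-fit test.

2

A goodness-of-fit test with 3 phenotype classes has df = 3 − 1 = 2.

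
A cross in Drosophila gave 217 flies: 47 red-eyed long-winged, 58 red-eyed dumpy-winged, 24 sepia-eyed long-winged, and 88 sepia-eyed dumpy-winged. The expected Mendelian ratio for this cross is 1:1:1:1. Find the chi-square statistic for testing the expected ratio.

39.092

The 1:1:1:1 ratio has 4 parts, so with N = 217 the expected counts are:
  red-eyed long-winged: 217 × 1/4 = 54.25
  red-eyed dumpy-winged: 217 × 1/4 = 54.25
  sepia-eyed long-winged: 217 × 1/4 = 54.25
  sepia-eyed dumpy-winged: 217 × 1/4 = 54.25
χ² = Σ (O − E)² / E
  red-eyed long-winged: (47 − 54.25)² / 54.25 = 0.9689
  red-eyed dumpy-winged: (58 − 54.25)² / 54.25 = 0.2592
  sepia-eyed long-winged: (24 − 54.25)² / 54.25 = 16.8675
  sepia-eyed dumpy-winged: (88 − 54.25)² / 54.25 = 20.9965
χ² = 0.9689 + 0.2592 + 16.8675 + 20.9965 = 39.0921 ≈ 39.092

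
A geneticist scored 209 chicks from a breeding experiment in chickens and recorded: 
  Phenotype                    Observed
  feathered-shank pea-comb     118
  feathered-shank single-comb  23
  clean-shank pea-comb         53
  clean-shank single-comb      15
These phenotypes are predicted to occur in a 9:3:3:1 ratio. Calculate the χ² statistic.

11.844

Total ratio parts = 16. Expected numbers out of 209:
  feathered-shank pea-comb: 209 × 9/16 = 117.5625
  feathered-shank single-comb: 209 × 3/16 = 39.1875
  clean-shank pea-comb: 209 × 3/16 = 39.1875
  clean-shank single-comb: 209 × 1/16 = 13.0625
χ² = Σ (O − E)² / E
  feathered-shank pea-comb: (118 − 117.5625)² / 117.5625 = 0.0016
  feathered-shank single-comb: (23 − 39.1875)² / 39.1875 = 6.6867
  clean-shank pea-comb: (53 − 39.1875)² / 39.1875 = 4.8685
  clean-shank single-comb: (15 − 13.0625)² / 13.0625 = 0.2874
χ² = 0.0016 + 6.6867 + 4.8685 + 0.2874 = 11.8442 ≈ 11.844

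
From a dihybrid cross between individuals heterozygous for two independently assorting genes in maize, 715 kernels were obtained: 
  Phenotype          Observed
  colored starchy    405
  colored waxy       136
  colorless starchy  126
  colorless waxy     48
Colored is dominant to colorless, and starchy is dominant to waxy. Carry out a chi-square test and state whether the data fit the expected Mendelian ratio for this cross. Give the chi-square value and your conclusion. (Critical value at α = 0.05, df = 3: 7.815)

A dihybrid F₂ with independent assortment and complete dominance at both loci gives a 9:3:3:1 phenotypic ratio.
Under the 9:3:3:1 hypothesis (Σ ratio = 16, N = 715):
  colored starchy: 715 × 9/16 = 402.1875
  colored waxy: 715 × 3/16 = 134.0625
  colorless starchy: 715 × 3/16 = 134.0625
  colorless waxy: 715 × 1/16 = 44.6875
χ² = Σ (O − E)² / E
  colored starchy: (405 − 402.1875)² / 402.1875 = 0.0197
  colored waxy: (136 − 134.0625)² / 134.0625 = 0.0280
  colorless starchy: (126 − 134.0625)² / 134.0625 = 0.4849
  colorless waxy: (48 − 44.6875)² / 44.6875 = 0.2455
χ² = 0.0197 + 0.0280 + 0.4849 + 0.2455 = 0.7781 ≈ 0.778
Degrees of freedom = 4 − 1 = 3; critical value at α = 0.05 is 7.815.
Since 0.778 < 7.815, we fail to reject the null hypothesis — the data are consistent with the 9:3:3:1 ratio.

0.778; consistent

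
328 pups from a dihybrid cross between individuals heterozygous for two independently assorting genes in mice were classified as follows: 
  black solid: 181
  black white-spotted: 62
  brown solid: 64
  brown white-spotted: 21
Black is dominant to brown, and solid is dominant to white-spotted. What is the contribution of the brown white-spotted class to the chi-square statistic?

0.012

A dihybrid F₂ with independent assortment and complete dominance at both loci gives a 9:3:3:1 phenotypic ratio.
Total ratio parts = 16. Expected numbers out of 328:
  black solid: 328 × 9/16 = 184.5
  black white-spotted: 328 × 3/16 = 61.5
  brown solid: 328 × 3/16 = 61.5
  brown white-spotted: 328 × 1/16 = 20.5
Contribution of brown white-spotted: (21 − 20.5)² / 20.5 = 0.0122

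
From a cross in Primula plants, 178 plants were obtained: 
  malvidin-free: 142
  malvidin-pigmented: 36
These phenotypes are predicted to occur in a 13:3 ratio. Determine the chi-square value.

0.254

Under the 13:3 hypothesis (Σ ratio = 16, N = 178):
  malvidin-free: 178 × 13/16 = 144.625
  malvidin-pigmented: 178 × 3/16 = 33.375
χ² = Σ (O − E)² / E
  malvidin-free: (142 − 144.625)² / 144.625 = 0.0476
  malvidin-pigmented: (36 − 33.375)² / 33.375 = 0.2065
χ² = 0.0476 + 0.2065 = 0.2541 ≈ 0.254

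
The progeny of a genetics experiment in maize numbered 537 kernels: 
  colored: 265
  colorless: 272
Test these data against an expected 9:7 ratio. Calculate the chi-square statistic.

Under the 9:7 hypothesis (Σ ratio = 16, N = 537):
  colored: 537 × 9/16 = 302.0625
  colorless: 537 × 7/16 = 234.9375
χ² = Σ (O − E)² / E
  colored: (265 − 302.0625)² / 302.0625 = 4.5475
  colorless: (272 − 234.9375)² / 234.9375 = 5.8468
χ² = 4.5475 + 5.8468 = 10.3943 ≈ 10.394

10.394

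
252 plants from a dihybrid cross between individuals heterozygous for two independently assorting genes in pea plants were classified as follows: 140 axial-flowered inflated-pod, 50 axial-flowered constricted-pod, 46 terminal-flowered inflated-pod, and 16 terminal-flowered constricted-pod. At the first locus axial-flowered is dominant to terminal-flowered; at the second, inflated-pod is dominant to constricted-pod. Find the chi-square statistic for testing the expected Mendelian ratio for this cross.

0.219

A dihybrid F₂ with independent assortment and complete dominance at both loci gives a 9:3:3:1 phenotypic ratio.
Total ratio parts = 16. Expected numbers out of 252:
  axial-flowered inflated-pod: 252 × 9/16 = 141.75
  axial-flowered constricted-pod: 252 × 3/16 = 47.25
  terminal-flowered inflated-pod: 252 × 3/16 = 47.25
  terminal-flowered constricted-pod: 252 × 1/16 = 15.75
χ² = Σ (O − E)² / E
  axial-flowered inflated-pod: (140 − 141.75)² / 141.75 = 0.0216
  axial-flowered constricted-pod: (50 − 47.25)² / 47.25 = 0.1601
  terminal-flowered inflated-pod: (46 − 47.25)² / 47.25 = 0.0331
  terminal-flowered constricted-pod: (16 − 15.75)² / 15.75 = 0.0040
χ² = 0.0216 + 0.1601 + 0.0331 + 0.0040 = 0.2188 ≈ 0.219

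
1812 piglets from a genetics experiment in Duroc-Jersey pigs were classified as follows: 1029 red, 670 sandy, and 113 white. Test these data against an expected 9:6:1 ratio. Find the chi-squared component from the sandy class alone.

Under the 9:6:1 hypothesis (Σ ratio = 16, N = 1812):
  red: 1812 × 9/16 = 1019.25
  sandy: 1812 × 6/16 = 679.5
  white: 1812 × 1/16 = 113.25
Contribution of sandy: (670 − 679.5)² / 679.5 = 0.1328

0.133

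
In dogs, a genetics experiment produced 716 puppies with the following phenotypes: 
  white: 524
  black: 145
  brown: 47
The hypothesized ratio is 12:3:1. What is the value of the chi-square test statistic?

1.289

Expected counts for N = 716 under a 12:3:1 ratio (total parts = 16):
  white: 716 × 12/16 = 537
  black: 716 × 3/16 = 134.25
  brown: 716 × 1/16 = 44.75
χ² = Σ (O − E)² / E
  white: (524 − 537)² / 537 = 0.3147
  black: (145 − 134.25)² / 134.25 = 0.8608
  brown: (47 − 44.75)² / 44.75 = 0.1131
χ² = 0.3147 + 0.8608 + 0.1131 = 1.2886 ≈ 1.289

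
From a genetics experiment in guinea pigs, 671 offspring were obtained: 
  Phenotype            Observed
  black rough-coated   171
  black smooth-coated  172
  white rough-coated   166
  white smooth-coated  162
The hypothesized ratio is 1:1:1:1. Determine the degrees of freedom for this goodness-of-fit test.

A goodness-of-fit test with 4 phenotype classes has df = 4 − 1 = 3.

3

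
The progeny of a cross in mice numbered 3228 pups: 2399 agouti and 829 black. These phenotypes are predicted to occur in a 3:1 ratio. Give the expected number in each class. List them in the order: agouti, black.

Total ratio parts = 4. Expected numbers out of 3228:
  agouti: 3228 × 3/4 = 2421
  black: 3228 × 1/4 = 807

2421, 807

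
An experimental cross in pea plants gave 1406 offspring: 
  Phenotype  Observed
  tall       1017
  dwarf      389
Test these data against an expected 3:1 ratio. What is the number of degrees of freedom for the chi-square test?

A goodness-of-fit test with 2 phenotype classes has df = 2 − 1 = 1.

1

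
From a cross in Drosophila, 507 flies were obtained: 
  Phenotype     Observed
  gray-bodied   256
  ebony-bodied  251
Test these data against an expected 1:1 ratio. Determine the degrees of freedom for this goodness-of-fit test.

A goodness-of-fit test with 2 phenotype classes has df = 2 − 1 = 1.

1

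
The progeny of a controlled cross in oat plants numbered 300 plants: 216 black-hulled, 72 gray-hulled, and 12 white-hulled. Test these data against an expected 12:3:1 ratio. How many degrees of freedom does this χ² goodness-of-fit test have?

2

A goodness-of-fit test with 3 phenotype classes has df = 3 − 1 = 2.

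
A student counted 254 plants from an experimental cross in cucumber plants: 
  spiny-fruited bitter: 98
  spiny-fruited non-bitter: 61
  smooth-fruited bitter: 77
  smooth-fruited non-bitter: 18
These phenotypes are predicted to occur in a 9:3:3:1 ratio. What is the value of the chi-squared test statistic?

Under the 9:3:3:1 hypothesis (Σ ratio = 16, N = 254):
  spiny-fruited bitter: 254 × 9/16 = 142.875
  spiny-fruited non-bitter: 254 × 3/16 = 47.625
  smooth-fruited bitter: 254 × 3/16 = 47.625
  smooth-fruited non-bitter: 254 × 1/16 = 15.875
χ² = Σ (O − E)² / E
  spiny-fruited bitter: (98 − 142.875)² / 142.875 = 14.0946
  spiny-fruited non-bitter: (61 − 47.625)² / 47.625 = 3.7562
  smooth-fruited bitter: (77 − 47.625)² / 47.625 = 18.1184
  smooth-fruited non-bitter: (18 − 15.875)² / 15.875 = 0.2844
χ² = 14.0946 + 3.7562 + 18.1184 + 0.2844 = 36.2536 ≈ 36.254

36.254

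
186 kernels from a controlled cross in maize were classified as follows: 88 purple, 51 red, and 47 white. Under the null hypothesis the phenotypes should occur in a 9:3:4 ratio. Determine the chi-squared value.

The 9:3:4 ratio has 16 parts, so with N = 186 the expected counts are:
  purple: 186 × 9/16 = 104.625
  red: 186 × 3/16 = 34.875
  white: 186 × 4/16 = 46.5
χ² = Σ (O − E)² / E
  purple: (88 − 104.625)² / 104.625 = 2.6417
  red: (51 − 34.875)² / 34.875 = 7.4556
  white: (47 − 46.5)² / 46.5 = 0.0054
χ² = 2.6417 + 7.4556 + 0.0054 = 10.1027 ≈ 10.103

10.103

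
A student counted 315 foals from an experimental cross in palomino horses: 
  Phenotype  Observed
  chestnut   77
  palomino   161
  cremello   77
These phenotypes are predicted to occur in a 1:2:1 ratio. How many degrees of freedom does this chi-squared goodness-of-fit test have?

2

A goodness-of-fit test with 3 phenotype classes has df = 3 − 1 = 2.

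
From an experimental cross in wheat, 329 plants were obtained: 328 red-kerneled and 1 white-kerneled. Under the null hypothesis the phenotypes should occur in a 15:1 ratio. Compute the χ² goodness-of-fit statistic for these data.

The 15:1 ratio has 16 parts, so with N = 329 the expected counts are:
  red-kerneled: 329 × 15/16 = 308.4375
  white-kerneled: 329 × 1/16 = 20.5625
χ² = Σ (O − E)² / E
  red-kerneled: (328 − 308.4375)² / 308.4375 = 1.2407
  white-kerneled: (1 − 20.5625)² / 20.5625 = 18.6111
χ² = 1.2407 + 18.6111 = 19.8518 ≈ 19.852

19.852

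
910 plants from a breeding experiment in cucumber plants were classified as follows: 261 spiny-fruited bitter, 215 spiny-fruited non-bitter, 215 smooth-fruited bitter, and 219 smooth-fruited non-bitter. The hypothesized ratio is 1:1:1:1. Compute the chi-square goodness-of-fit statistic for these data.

The 1:1:1:1 ratio has 4 parts, so with N = 910 the expected counts are:
  spiny-fruited bitter: 910 × 1/4 = 227.5
  spiny-fruited non-bitter: 910 × 1/4 = 227.5
  smooth-fruited bitter: 910 × 1/4 = 227.5
  smooth-fruited non-bitter: 910 × 1/4 = 227.5
χ² = Σ (O − E)² / E
  spiny-fruited bitter: (261 − 227.5)² / 227.5 = 4.9330
  spiny-fruited non-bitter: (215 − 227.5)² / 227.5 = 0.6868
  smooth-fruited bitter: (215 − 227.5)² / 227.5 = 0.6868
  smooth-fruited non-bitter: (219 − 227.5)² / 227.5 = 0.3176
χ² = 4.9330 + 0.6868 + 0.6868 + 0.3176 = 6.6242 ≈ 6.624

6.624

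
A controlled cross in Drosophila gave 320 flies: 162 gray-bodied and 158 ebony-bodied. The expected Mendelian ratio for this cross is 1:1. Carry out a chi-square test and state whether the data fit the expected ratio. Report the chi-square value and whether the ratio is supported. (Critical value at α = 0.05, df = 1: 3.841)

0.050; consistent

Under the 1:1 hypothesis (Σ ratio = 2, N = 320):
  gray-bodied: 320 × 1/2 = 160
  ebony-bodied: 320 × 1/2 = 160
χ² = Σ (O − E)² / E
  gray-bodied: (162 − 160)² / 160 = 0.0250
  ebony-bodied: (158 − 160)² / 160 = 0.0250
χ² = 0.0250 + 0.0250 = 0.050
Degrees of freedom = 2 − 1 = 1; critical value at α = 0.05 is 3.841.
Since 0.050 < 3.841, we fail to reject the null hypothesis — the data are consistent with the 1:1 ratio.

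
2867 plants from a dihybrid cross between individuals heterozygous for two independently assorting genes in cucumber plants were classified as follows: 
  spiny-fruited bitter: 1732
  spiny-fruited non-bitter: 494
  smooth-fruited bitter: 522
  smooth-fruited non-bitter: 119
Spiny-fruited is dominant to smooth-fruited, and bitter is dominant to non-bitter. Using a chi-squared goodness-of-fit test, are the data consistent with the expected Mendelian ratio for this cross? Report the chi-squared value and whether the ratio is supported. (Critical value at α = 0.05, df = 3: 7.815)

A dihybrid F₂ with independent assortment and complete dominance at both loci gives a 9:3:3:1 phenotypic ratio.
Under the 9:3:3:1 hypothesis (Σ ratio = 16, N = 2867):
  spiny-fruited bitter: 2867 × 9/16 = 1612.6875
  spiny-fruited non-bitter: 2867 × 3/16 = 537.5625
  smooth-fruited bitter: 2867 × 3/16 = 537.5625
  smooth-fruited non-bitter: 2867 × 1/16 = 179.1875
χ² = Σ (O − E)² / E
  spiny-fruited bitter: (1732 − 1612.6875)² / 1612.6875 = 8.8272
  spiny-fruited non-bitter: (494 − 537.5625)² / 537.5625 = 3.5302
  smooth-fruited bitter: (522 − 537.5625)² / 537.5625 = 0.4505
  smooth-fruited non-bitter: (119 − 179.1875)² / 179.1875 = 20.2165
χ² = 8.8272 + 3.5302 + 0.4505 + 20.2165 = 33.0244 ≈ 33.024
Degrees of freedom = 4 − 1 = 3; critical value at α = 0.05 is 7.815.
Since 33.024 > 7.815, we reject the null hypothesis — the data do not fit the 9:3:3:1 ratio.

33.024; not consistent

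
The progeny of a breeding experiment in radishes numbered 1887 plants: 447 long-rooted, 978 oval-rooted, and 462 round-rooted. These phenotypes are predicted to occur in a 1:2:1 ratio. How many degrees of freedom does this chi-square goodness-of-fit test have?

2

A goodness-of-fit test with 3 phenotype classes has df = 3 − 1 = 2.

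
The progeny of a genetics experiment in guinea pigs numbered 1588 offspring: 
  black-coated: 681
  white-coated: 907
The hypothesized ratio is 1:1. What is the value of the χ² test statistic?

32.164

Expected counts for N = 1588 under a 1:1 ratio (total parts = 2):
  black-coated: 1588 × 1/2 = 794
  white-coated: 1588 × 1/2 = 794
χ² = Σ (O − E)² / E
  black-coated: (681 − 794)² / 794 = 16.0819
  white-coated: (907 − 794)² / 794 = 16.0819
χ² = 16.0819 + 16.0819 = 32.1638 ≈ 32.164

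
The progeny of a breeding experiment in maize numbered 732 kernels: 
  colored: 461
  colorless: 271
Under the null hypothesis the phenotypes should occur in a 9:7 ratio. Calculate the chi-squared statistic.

13.465

The 9:7 ratio has 16 parts, so with N = 732 the expected counts are:
  colored: 732 × 9/16 = 411.75
  colorless: 732 × 7/16 = 320.25
χ² = Σ (O − E)² / E
  colored: (461 − 411.75)² / 411.75 = 5.8909
  colorless: (271 − 320.25)² / 320.25 = 7.5740
χ² = 5.8909 + 7.5740 = 13.4649 ≈ 13.465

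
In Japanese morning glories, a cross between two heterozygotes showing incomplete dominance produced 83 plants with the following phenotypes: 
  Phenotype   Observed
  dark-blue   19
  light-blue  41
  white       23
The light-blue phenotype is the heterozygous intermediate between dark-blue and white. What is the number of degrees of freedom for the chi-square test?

With incomplete dominance, a heterozygote × heterozygote cross gives a 1:2:1 phenotypic ratio.
A goodness-of-fit test with 3 phenotype classes has df = 3 − 1 = 2.

2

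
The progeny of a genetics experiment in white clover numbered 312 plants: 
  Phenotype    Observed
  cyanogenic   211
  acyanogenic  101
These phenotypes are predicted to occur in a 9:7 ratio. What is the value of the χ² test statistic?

16.414

The 9:7 ratio has 16 parts, so with N = 312 the expected counts are:
  cyanogenic: 312 × 9/16 = 175.5
  acyanogenic: 312 × 7/16 = 136.5
χ² = Σ (O − E)² / E
  cyanogenic: (211 − 175.5)² / 175.5 = 7.1809
  acyanogenic: (101 − 136.5)² / 136.5 = 9.2326
χ² = 7.1809 + 9.2326 = 16.4135 ≈ 16.414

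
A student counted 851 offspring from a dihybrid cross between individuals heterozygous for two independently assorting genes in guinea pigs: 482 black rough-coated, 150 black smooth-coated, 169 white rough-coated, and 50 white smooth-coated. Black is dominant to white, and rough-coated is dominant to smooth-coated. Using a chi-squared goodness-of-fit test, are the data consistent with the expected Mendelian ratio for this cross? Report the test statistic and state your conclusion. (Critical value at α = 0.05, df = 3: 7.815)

A dihybrid F₂ with independent assortment and complete dominance at both loci gives a 9:3:3:1 phenotypic ratio.
The 9:3:3:1 ratio has 16 parts, so with N = 851 the expected counts are:
  black rough-coated: 851 × 9/16 = 478.6875
  black smooth-coated: 851 × 3/16 = 159.5625
  white rough-coated: 851 × 3/16 = 159.5625
  white smooth-coated: 851 × 1/16 = 53.1875
χ² = Σ (O − E)² / E
  black rough-coated: (482 − 478.6875)² / 478.6875 = 0.0229
  black smooth-coated: (150 − 159.5625)² / 159.5625 = 0.5731
  white rough-coated: (169 − 159.5625)² / 159.5625 = 0.5582
  white smooth-coated: (50 − 53.1875)² / 53.1875 = 0.1910
χ² = 0.0229 + 0.5731 + 0.5582 + 0.1910 = 1.3452 ≈ 1.345
Degrees of freedom = 4 − 1 = 3; critical value at α = 0.05 is 7.815.
Since 1.345 < 7.815, we fail to reject the null hypothesis — the data are consistent with the 9:3:3:1 ratio.

1.345; consistent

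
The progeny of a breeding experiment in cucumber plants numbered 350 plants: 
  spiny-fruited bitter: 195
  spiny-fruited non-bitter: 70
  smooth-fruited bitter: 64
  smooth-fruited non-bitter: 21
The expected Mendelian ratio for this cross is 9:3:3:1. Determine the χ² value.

0.385

Total ratio parts = 16. Expected numbers out of 350:
  spiny-fruited bitter: 350 × 9/16 = 196.875
  spiny-fruited non-bitter: 350 × 3/16 = 65.625
  smooth-fruited bitter: 350 × 3/16 = 65.625
  smooth-fruited non-bitter: 350 × 1/16 = 21.875
χ² = Σ (O − E)² / E
  spiny-fruited bitter: (195 − 196.875)² / 196.875 = 0.0179
  spiny-fruited non-bitter: (70 − 65.625)² / 65.625 = 0.2917
  smooth-fruited bitter: (64 − 65.625)² / 65.625 = 0.0402
  smooth-fruited non-bitter: (21 − 21.875)² / 21.875 = 0.0350
χ² = 0.0179 + 0.2917 + 0.0402 + 0.0350 = 0.3848 ≈ 0.385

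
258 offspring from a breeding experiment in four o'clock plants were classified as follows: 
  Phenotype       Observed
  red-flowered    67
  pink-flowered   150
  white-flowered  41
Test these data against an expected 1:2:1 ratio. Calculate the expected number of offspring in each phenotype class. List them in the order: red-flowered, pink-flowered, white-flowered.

64.5, 129, 64.5

Under the 1:2:1 hypothesis (Σ ratio = 4, N = 258):
  red-flowered: 258 × 1/4 = 64.5
  pink-flowered: 258 × 2/4 = 129
  white-flowered: 258 × 1/4 = 64.5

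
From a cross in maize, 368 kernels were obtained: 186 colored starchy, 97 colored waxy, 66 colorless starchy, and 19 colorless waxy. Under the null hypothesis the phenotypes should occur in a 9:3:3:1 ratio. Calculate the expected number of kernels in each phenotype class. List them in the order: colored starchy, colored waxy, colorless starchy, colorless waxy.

207, 69, 69, 23

Total ratio parts = 16. Expected numbers out of 368:
  colored starchy: 368 × 9/16 = 207
  colored waxy: 368 × 3/16 = 69
  colorless starchy: 368 × 3/16 = 69
  colorless waxy: 368 × 1/16 = 23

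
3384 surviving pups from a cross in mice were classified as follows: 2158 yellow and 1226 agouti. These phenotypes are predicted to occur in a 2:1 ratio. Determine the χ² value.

The 2:1 ratio has 3 parts, so with N = 3384 the expected counts are:
  yellow: 3384 × 2/3 = 2256
  agouti: 3384 × 1/3 = 1128
χ² = Σ (O − E)² / E
  yellow: (2158 − 2256)² / 2256 = 4.2571
  agouti: (1226 − 1128)² / 1128 = 8.5142
χ² = 4.2571 + 8.5142 = 12.7713 ≈ 12.771

12.771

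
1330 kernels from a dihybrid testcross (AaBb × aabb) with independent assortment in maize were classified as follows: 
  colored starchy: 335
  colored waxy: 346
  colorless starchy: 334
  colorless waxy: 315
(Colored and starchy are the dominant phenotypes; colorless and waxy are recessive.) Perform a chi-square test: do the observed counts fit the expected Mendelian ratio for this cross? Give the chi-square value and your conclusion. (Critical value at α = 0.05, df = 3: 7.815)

1.495; consistent

A dihybrid testcross with independent assortment gives a 1:1:1:1 ratio.
Total ratio parts = 4. Expected numbers out of 1330:
  colored starchy: 1330 × 1/4 = 332.5
  colored waxy: 1330 × 1/4 = 332.5
  colorless starchy: 1330 × 1/4 = 332.5
  colorless waxy: 1330 × 1/4 = 332.5
χ² = Σ (O − E)² / E
  colored starchy: (335 − 332.5)² / 332.5 = 0.0188
  colored waxy: (346 − 332.5)² / 332.5 = 0.5481
  colorless starchy: (334 − 332.5)² / 332.5 = 0.0068
  colorless waxy: (315 − 332.5)² / 332.5 = 0.9211
χ² = 0.0188 + 0.5481 + 0.0068 + 0.9211 = 1.4948 ≈ 1.495
Degrees of freedom = 4 − 1 = 3; critical value at α = 0.05 is 7.815.
Since 1.495 < 7.815, we fail to reject the null hypothesis — the data are consistent with the 1:1:1:1 ratio.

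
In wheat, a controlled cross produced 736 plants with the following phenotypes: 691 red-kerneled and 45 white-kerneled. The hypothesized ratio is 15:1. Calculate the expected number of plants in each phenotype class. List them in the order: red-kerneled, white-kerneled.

690, 46

The 15:1 ratio has 16 parts, so with N = 736 the expected counts are:
  red-kerneled: 736 × 15/16 = 690
  white-kerneled: 736 × 1/16 = 46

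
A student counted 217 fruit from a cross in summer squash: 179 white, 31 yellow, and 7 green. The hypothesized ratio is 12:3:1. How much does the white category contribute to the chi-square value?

The 12:3:1 ratio has 16 parts, so with N = 217 the expected counts are:
  white: 217 × 12/16 = 162.75
  yellow: 217 × 3/16 = 40.6875
  green: 217 × 1/16 = 13.5625
Contribution of white: (179 − 162.75)² / 162.75 = 1.6225

1.623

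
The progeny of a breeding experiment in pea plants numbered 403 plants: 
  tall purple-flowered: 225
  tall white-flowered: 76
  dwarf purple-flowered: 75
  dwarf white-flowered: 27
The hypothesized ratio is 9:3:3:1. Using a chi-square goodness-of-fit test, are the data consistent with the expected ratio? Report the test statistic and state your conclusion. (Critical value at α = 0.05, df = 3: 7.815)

Expected counts for N = 403 under a 9:3:3:1 ratio (total parts = 16):
  tall purple-flowered: 403 × 9/16 = 226.6875
  tall white-flowered: 403 × 3/16 = 75.5625
  dwarf purple-flowered: 403 × 3/16 = 75.5625
  dwarf white-flowered: 403 × 1/16 = 25.1875
χ² = Σ (O − E)² / E
  tall purple-flowered: (225 − 226.6875)² / 226.6875 = 0.0126
  tall white-flowered: (76 − 75.5625)² / 75.5625 = 0.0025
  dwarf purple-flowered: (75 − 75.5625)² / 75.5625 = 0.0042
  dwarf white-flowered: (27 − 25.1875)² / 25.1875 = 0.1304
χ² = 0.0126 + 0.0025 + 0.0042 + 0.1304 = 0.1497 ≈ 0.150
Degrees of freedom = 4 − 1 = 3; critical value at α = 0.05 is 7.815.
Since 0.150 < 7.815, we fail to reject the null hypothesis — the data are consistent with the 9:3:3:1 ratio.

0.150; consistent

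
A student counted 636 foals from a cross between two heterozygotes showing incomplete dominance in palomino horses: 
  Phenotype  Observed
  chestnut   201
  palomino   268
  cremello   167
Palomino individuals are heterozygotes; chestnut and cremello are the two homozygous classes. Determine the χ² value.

With incomplete dominance, a heterozygote × heterozygote cross gives a 1:2:1 phenotypic ratio.
The 1:2:1 ratio has 4 parts, so with N = 636 the expected counts are:
  chestnut: 636 × 1/4 = 159
  palomino: 636 × 2/4 = 318
  cremello: 636 × 1/4 = 159
χ² = Σ (O − E)² / E
  chestnut: (201 − 159)² / 159 = 11.0943
  palomino: (268 − 318)² / 318 = 7.8616
  cremello: (167 − 159)² / 159 = 0.4025
χ² = 11.0943 + 7.8616 + 0.4025 = 19.3584 ≈ 19.358

19.358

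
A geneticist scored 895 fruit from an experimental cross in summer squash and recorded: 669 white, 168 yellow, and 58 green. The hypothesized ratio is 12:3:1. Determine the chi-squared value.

The 12:3:1 ratio has 16 parts, so with N = 895 the expected counts are:
  white: 895 × 12/16 = 671.25
  yellow: 895 × 3/16 = 167.8125
  green: 895 × 1/16 = 55.9375
χ² = Σ (O − E)² / E
  white: (669 − 671.25)² / 671.25 = 0.0075
  yellow: (168 − 167.8125)² / 167.8125 = 0.0002
  green: (58 − 55.9375)² / 55.9375 = 0.0760
χ² = 0.0075 + 0.0002 + 0.0760 = 0.0837 ≈ 0.084

0.084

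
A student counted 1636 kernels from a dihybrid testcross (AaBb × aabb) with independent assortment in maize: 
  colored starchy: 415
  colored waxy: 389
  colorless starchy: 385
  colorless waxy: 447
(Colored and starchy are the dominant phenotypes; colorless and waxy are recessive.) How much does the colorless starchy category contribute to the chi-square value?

A dihybrid testcross with independent assortment gives a 1:1:1:1 ratio.
Expected counts for N = 1636 under a 1:1:1:1 ratio (total parts = 4):
  colored starchy: 1636 × 1/4 = 409
  colored waxy: 1636 × 1/4 = 409
  colorless starchy: 1636 × 1/4 = 409
  colorless waxy: 1636 × 1/4 = 409
Contribution of colorless starchy: (385 − 409)² / 409 = 1.4083

1.408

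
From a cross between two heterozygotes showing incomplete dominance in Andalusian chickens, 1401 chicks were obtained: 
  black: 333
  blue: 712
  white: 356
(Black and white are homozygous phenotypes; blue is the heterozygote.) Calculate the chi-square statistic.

1.133

With incomplete dominance, a heterozygote × heterozygote cross gives a 1:2:1 phenotypic ratio.
Expected counts for N = 1401 under a 1:2:1 ratio (total parts = 4):
  black: 1401 × 1/4 = 350.25
  blue: 1401 × 2/4 = 700.5
  white: 1401 × 1/4 = 350.25
χ² = Σ (O − E)² / E
  black: (333 − 350.25)² / 350.25 = 0.8496
  blue: (712 − 700.5)² / 700.5 = 0.1888
  white: (356 − 350.25)² / 350.25 = 0.0944
χ² = 0.8496 + 0.1888 + 0.0944 = 1.1328 ≈ 1.133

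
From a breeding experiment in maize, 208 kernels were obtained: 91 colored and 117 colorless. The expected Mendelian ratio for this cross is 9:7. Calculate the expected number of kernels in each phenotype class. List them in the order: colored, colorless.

Under the 9:7 hypothesis (Σ ratio = 16, N = 208):
  colored: 208 × 9/16 = 117
  colorless: 208 × 7/16 = 91

117, 91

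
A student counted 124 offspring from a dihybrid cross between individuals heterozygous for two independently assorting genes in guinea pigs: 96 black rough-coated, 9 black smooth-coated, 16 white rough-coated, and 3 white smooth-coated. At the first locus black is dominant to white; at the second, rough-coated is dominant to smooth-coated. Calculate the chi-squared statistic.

23.785

A dihybrid F₂ with independent assortment and complete dominance at both loci gives a 9:3:3:1 phenotypic ratio.
The 9:3:3:1 ratio has 16 parts, so with N = 124 the expected counts are:
  black rough-coated: 124 × 9/16 = 69.75
  black smooth-coated: 124 × 3/16 = 23.25
  white rough-coated: 124 × 3/16 = 23.25
  white smooth-coated: 124 × 1/16 = 7.75
χ² = Σ (O − E)² / E
  black rough-coated: (96 − 69.75)² / 69.75 = 9.8790
  black smooth-coated: (9 − 23.25)² / 23.25 = 8.7339
  white rough-coated: (16 − 23.25)² / 23.25 = 2.2608
  white smooth-coated: (3 − 7.75)² / 7.75 = 2.9113
χ² = 9.8790 + 8.7339 + 2.2608 + 2.9113 = 23.785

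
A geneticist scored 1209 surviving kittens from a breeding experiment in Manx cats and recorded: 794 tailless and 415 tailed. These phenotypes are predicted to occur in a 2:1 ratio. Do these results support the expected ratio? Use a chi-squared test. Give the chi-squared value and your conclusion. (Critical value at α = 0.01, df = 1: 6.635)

The 2:1 ratio has 3 parts, so with N = 1209 the expected counts are:
  tailless: 1209 × 2/3 = 806
  tailed: 1209 × 1/3 = 403
χ² = Σ (O − E)² / E
  tailless: (794 − 806)² / 806 = 0.1787
  tailed: (415 − 403)² / 403 = 0.3573
χ² = 0.1787 + 0.3573 = 0.536
Degrees of freedom = 2 − 1 = 1; critical value at α = 0.01 is 6.635.
Since 0.536 < 6.635, we fail to reject the null hypothesis — the data are consistent with the 2:1 ratio.

0.536; consistent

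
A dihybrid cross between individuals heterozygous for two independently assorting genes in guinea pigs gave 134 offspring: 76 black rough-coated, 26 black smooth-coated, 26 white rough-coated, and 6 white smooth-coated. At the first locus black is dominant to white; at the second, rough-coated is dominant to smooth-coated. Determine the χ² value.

0.740

A dihybrid F₂ with independent assortment and complete dominance at both loci gives a 9:3:3:1 phenotypic ratio.
Expected counts for N = 134 under a 9:3:3:1 ratio (total parts = 16):
  black rough-coated: 134 × 9/16 = 75.375
  black smooth-coated: 134 × 3/16 = 25.125
  white rough-coated: 134 × 3/16 = 25.125
  white smooth-coated: 134 × 1/16 = 8.375
χ² = Σ (O − E)² / E
  black rough-coated: (76 − 75.375)² / 75.375 = 0.0052
  black smooth-coated: (26 − 25.125)² / 25.125 = 0.0305
  white rough-coated: (26 − 25.125)² / 25.125 = 0.0305
  white smooth-coated: (6 − 8.375)² / 8.375 = 0.6735
χ² = 0.0052 + 0.0305 + 0.0305 + 0.6735 = 0.7397 ≈ 0.740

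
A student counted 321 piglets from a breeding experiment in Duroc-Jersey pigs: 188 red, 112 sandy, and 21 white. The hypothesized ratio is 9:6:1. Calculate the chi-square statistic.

Total ratio parts = 16. Expected numbers out of 321:
  red: 321 × 9/16 = 180.5625
  sandy: 321 × 6/16 = 120.375
  white: 321 × 1/16 = 20.0625
χ² = Σ (O − E)² / E
  red: (188 − 180.5625)² / 180.5625 = 0.3064
  sandy: (112 − 120.375)² / 120.375 = 0.5827
  white: (21 − 20.0625)² / 20.0625 = 0.0438
χ² = 0.3064 + 0.5827 + 0.0438 = 0.9329 ≈ 0.933

0.933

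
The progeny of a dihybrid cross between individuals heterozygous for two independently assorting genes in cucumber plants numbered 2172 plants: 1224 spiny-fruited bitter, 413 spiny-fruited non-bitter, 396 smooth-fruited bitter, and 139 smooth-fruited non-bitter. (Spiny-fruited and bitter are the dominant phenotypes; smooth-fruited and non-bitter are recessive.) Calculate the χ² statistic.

0.474

A dihybrid F₂ with independent assortment and complete dominance at both loci gives a 9:3:3:1 phenotypic ratio.
Total ratio parts = 16. Expected numbers out of 2172:
  spiny-fruited bitter: 2172 × 9/16 = 1221.75
  spiny-fruited non-bitter: 2172 × 3/16 = 407.25
  smooth-fruited bitter: 2172 × 3/16 = 407.25
  smooth-fruited non-bitter: 2172 × 1/16 = 135.75
χ² = Σ (O − E)² / E
  spiny-fruited bitter: (1224 − 1221.75)² / 1221.75 = 0.0041
  spiny-fruited non-bitter: (413 − 407.25)² / 407.25 = 0.0812
  smooth-fruited bitter: (396 − 407.25)² / 407.25 = 0.3108
  smooth-fruited non-bitter: (139 − 135.75)² / 135.75 = 0.0778
χ² = 0.0041 + 0.0812 + 0.3108 + 0.0778 = 0.4739 ≈ 0.474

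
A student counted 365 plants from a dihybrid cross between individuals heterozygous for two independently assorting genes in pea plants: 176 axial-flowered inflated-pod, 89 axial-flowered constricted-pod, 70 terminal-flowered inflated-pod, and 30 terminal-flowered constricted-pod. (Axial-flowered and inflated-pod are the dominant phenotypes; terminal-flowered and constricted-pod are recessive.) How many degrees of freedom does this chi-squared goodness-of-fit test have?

3

A dihybrid F₂ with independent assortment and complete dominance at both loci gives a 9:3:3:1 phenotypic ratio.
A goodness-of-fit test with 4 phenotype classes has df = 4 − 1 = 3.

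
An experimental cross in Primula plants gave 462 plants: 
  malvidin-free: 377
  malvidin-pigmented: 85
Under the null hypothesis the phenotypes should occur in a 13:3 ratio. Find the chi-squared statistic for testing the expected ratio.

Total ratio parts = 16. Expected numbers out of 462:
  malvidin-free: 462 × 13/16 = 375.375
  malvidin-pigmented: 462 × 3/16 = 86.625
χ² = Σ (O − E)² / E
  malvidin-free: (377 − 375.375)² / 375.375 = 0.0070
  malvidin-pigmented: (85 − 86.625)² / 86.625 = 0.0305
χ² = 0.0070 + 0.0305 = 0.0375 ≈ 0.038

0.038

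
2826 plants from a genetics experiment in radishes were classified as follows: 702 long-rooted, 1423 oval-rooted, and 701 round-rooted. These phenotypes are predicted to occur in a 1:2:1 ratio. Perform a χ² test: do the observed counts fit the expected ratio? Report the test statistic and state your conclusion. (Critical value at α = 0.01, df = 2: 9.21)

Expected counts for N = 2826 under a 1:2:1 ratio (total parts = 4):
  long-rooted: 2826 × 1/4 = 706.5
  oval-rooted: 2826 × 2/4 = 1413
  round-rooted: 2826 × 1/4 = 706.5
χ² = Σ (O − E)² / E
  long-rooted: (702 − 706.5)² / 706.5 = 0.0287
  oval-rooted: (1423 − 1413)² / 1413 = 0.0708
  round-rooted: (701 − 706.5)² / 706.5 = 0.0428
χ² = 0.0287 + 0.0708 + 0.0428 = 0.1423 ≈ 0.142
Degrees of freedom = 3 − 1 = 2; critical value at α = 0.01 is 9.21.
Since 0.142 < 9.21, we fail to reject the null hypothesis — the data are consistent with the 1:2:1 ratio.

0.142; consistent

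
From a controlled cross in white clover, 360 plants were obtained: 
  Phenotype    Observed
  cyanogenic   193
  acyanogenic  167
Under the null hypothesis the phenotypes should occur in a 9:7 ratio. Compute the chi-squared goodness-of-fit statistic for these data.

Under the 9:7 hypothesis (Σ ratio = 16, N = 360):
  cyanogenic: 360 × 9/16 = 202.5
  acyanogenic: 360 × 7/16 = 157.5
χ² = Σ (O − E)² / E
  cyanogenic: (193 − 202.5)² / 202.5 = 0.4457
  acyanogenic: (167 − 157.5)² / 157.5 = 0.5730
χ² = 0.4457 + 0.5730 = 1.0187 ≈ 1.019

1.019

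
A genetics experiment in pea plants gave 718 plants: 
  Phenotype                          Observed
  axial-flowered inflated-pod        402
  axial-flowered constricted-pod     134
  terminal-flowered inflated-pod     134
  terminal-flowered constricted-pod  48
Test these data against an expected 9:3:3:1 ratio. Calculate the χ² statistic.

0.232

Under the 9:3:3:1 hypothesis (Σ ratio = 16, N = 718):
  axial-flowered inflated-pod: 718 × 9/16 = 403.875
  axial-flowered constricted-pod: 718 × 3/16 = 134.625
  terminal-flowered inflated-pod: 718 × 3/16 = 134.625
  terminal-flowered constricted-pod: 718 × 1/16 = 44.875
χ² = Σ (O − E)² / E
  axial-flowered inflated-pod: (402 − 403.875)² / 403.875 = 0.0087
  axial-flowered constricted-pod: (134 − 134.625)² / 134.625 = 0.0029
  terminal-flowered inflated-pod: (134 − 134.625)² / 134.625 = 0.0029
  terminal-flowered constricted-pod: (48 − 44.875)² / 44.875 = 0.2176
χ² = 0.0087 + 0.0029 + 0.0029 + 0.2176 = 0.2321 ≈ 0.232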